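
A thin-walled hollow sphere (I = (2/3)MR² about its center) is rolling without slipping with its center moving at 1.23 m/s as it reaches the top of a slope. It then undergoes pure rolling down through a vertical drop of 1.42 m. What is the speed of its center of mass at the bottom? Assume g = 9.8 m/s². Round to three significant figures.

v ≈ 4.27 m/s

With I = (2/3)MR², the ratio k = I/(MR²) is 2/3.
The rolling condition ω = v/R makes the rotational term ½I(v/R)² = ½kMv², so KE_total = ½(1+k)Mv² = (5/6)Mv².
Energy conservation: (5/6)Mv₀² + Mgh = (5/6)Mv², so v² = v₀² + 2gh/(1+k).
v = √(1.23² + 2×9.8×1.42/1.667) = √18.21 ≈ 4.27 m/s.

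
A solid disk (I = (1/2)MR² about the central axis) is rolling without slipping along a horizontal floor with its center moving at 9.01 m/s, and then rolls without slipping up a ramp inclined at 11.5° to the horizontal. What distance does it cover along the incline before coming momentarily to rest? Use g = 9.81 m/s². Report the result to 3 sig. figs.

For this body I = (1/2)MR², i.e. k = I/(MR²) = 0.5.
Since it rolls without slipping, ω = v/R and KE = ½Mv² + ½Iω² = ½(1+k)Mv² = (3/4)Mv².
Setting this equal to Mgh gives the vertical rise h = (1+k)v₀²/(2g) = 1.5×9.01²/(2×9.81) = 6.206 m.
Along the incline, d = h/sinθ = 6.206/sin11.5° ≈ 31.1 m.

d ≈ 31.1 m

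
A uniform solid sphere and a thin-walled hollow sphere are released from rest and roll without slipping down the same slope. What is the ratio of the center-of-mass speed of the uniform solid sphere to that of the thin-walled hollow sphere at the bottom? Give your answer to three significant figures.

Each satisfies Mgh = ½(1+k)Mv² with k = I/(MR²), so v ∝ 1/√(1+k).
For the uniform solid sphere k = 0.4; for the thin-walled hollow sphere k = 2/3.
v₁/v₂ = √((1+k₂)/(1+k₁)) = √(1.667/1.4) ≈ 1.09.

v_ratio ≈ 1.09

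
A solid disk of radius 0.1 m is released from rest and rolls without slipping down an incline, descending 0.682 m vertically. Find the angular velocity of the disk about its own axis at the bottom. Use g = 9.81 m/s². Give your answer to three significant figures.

Here I = (1/2)MR², so the shape factor k = I/(MR²) = 0.5.
Pure rolling means v = ωR; then KE = ½Mv² + ½I(v/R)² = ½(1+k)Mv² = (3/4)Mv².
Energy conservation Mgh = ½(1+k)Mv² gives v = √(2gh/(1+k)) = √(2 × 9.81 × 0.682 / 1.5) = 2.987 m/s.
Then ω = v/R = 2.987 / 0.1 ≈ 29.9 rad/s.

ω ≈ 29.9 rad/s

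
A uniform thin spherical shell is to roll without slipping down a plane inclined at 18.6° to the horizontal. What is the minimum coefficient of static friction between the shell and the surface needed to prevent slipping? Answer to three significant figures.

Here I = (2/3)MR², so the shape factor k = I/(MR²) = 2/3.
Along the incline Mg sinθ − f = Ma, and torque about the center fR = Iα = kMR²(a/R) gives f = kMa.
These give a = g sinθ/(1+k) and the required friction f = kMg sinθ/(1+k).
The normal force is N = Mg cosθ, so μ_min = f/N = k tanθ/(1+k).
μ_min = (2/3) × tan18.6° / 1.667 ≈ 0.135.

μ_min ≈ 0.135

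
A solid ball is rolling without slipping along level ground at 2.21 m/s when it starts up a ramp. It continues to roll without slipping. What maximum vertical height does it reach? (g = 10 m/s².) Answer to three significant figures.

h ≈ 0.342 m

The moment of inertia is (2/5)MR², giving k ≡ I/(MR²) = 0.4.
Since it rolls without slipping, ω = v/R and KE = ½Mv² + ½Iω² = ½(1+k)Mv² = (7/10)Mv².
All of this converts to potential energy at the highest point: (7/10)Mv₀² = Mgh.
Thus h = (1+k)v₀²/(2g) = 1.4 × 2.21² / (2 × 10) ≈ 0.342 m.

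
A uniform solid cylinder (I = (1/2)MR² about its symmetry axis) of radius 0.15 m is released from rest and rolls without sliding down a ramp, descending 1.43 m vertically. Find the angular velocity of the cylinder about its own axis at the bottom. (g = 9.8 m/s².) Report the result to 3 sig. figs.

With I = (1/2)MR², the ratio k = I/(MR²) is 0.5.
Rolling without slipping gives ω = v/R, so the total kinetic energy is ½Mv² + ½Iω² = ½(1+k)Mv² = (3/4)Mv².
Energy conservation Mgh = ½(1+k)Mv² gives v = √(2gh/(1+k)) = √(2 × 9.8 × 1.43 / 1.5) = 4.323 m/s.
Then ω = v/R = 4.323 / 0.15 ≈ 28.8 rad/s.

ω ≈ 28.8 rad/s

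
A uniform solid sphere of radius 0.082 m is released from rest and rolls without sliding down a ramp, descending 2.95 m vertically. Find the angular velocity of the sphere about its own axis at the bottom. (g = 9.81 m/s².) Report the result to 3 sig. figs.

Here I = (2/5)MR², so the shape factor k = I/(MR²) = 0.4.
Rolling without slipping gives ω = v/R, so the total kinetic energy is ½Mv² + ½Iω² = ½(1+k)Mv² = (7/10)Mv².
Energy conservation Mgh = ½(1+k)Mv² gives v = √(2gh/(1+k)) = √(2 × 9.81 × 2.95 / 1.4) = 6.43 m/s.
Then ω = v/R = 6.43 / 0.082 ≈ 78.4 rad/s.

ω ≈ 78.4 rad/s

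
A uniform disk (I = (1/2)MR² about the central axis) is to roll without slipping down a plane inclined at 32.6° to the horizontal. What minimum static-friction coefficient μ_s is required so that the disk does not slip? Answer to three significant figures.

μ_min ≈ 0.213

For this body I = (1/2)MR², i.e. k = I/(MR²) = 0.5.
Newton's second law down the slope: Mg sinθ − f = Ma. The torque equation fR = Iα (with α = a/R) gives f = kMa.
These give a = g sinθ/(1+k) and the required friction f = kMg sinθ/(1+k).
The normal force is N = Mg cosθ, so μ_min = f/N = k tanθ/(1+k).
μ_min = 0.5 × tan32.6° / 1.5 ≈ 0.213.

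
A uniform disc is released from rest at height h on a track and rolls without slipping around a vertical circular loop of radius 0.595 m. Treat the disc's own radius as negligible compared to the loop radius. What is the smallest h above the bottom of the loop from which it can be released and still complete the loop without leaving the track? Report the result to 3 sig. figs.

The moment of inertia is (1/2)MR², giving k ≡ I/(MR²) = 0.5.
At the top, contact is just lost when gravity alone supplies the centripetal force: Mg = Mv_top²/r, i.e. v_top² = gr.
With ω = v/R, the kinetic energy at speed v is ½(1+k)Mv² = (3/4)Mv².
Energy conservation from release (height h) to the top (height 2r): Mgh = Mg(2r) + (3/4)M·gr.
Thus h_min = 2r + (1+k)r/2 = r(2 + 1.5/2) = 0.595 × 2.75 ≈ 1.64 m.

h_min ≈ 1.64 m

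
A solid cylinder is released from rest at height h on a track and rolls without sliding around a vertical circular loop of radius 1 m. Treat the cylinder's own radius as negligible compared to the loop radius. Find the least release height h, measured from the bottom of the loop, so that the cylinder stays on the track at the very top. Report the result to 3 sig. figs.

h_min ≈ 2.75 m

Here I = (1/2)MR², so the shape factor k = I/(MR²) = 0.5.
At the top, contact is just lost when gravity alone supplies the centripetal force: Mg = Mv_top²/r, i.e. v_top² = gr.
With ω = v/R, the kinetic energy at speed v is ½(1+k)Mv² = (3/4)Mv².
Energy conservation from release (height h) to the top (height 2r): Mgh = Mg(2r) + (3/4)M·gr.
Thus h_min = 2r + (1+k)r/2 = r(2 + 1.5/2) = 1 × 2.75 ≈ 2.75 m.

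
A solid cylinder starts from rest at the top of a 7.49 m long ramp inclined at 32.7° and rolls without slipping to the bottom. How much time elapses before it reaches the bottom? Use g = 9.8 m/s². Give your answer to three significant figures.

Here I = (1/2)MR², so the shape factor k = I/(MR²) = 0.5.
Newton's second law down the slope: Mg sinθ − f = Ma. The torque equation fR = Iα (with α = a/R) gives f = kMa.
Hence a = g sinθ/(1+k) = 9.8×sin32.7°/1.5 = 3.53 m/s².
Starting from rest, L = ½at², so t = √(2L/a) = √(2×7.49/3.53) ≈ 2.06 s.

t ≈ 2.06 s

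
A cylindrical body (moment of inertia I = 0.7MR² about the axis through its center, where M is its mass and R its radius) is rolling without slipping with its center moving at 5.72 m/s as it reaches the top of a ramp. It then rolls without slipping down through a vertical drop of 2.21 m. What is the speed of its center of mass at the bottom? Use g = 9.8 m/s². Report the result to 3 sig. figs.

Here I = 0.7MR², so the shape factor k = I/(MR²) = 0.7.
Since it rolls without slipping, ω = v/R and KE = ½Mv² + ½Iω² = ½(1+k)Mv² = (17/20)Mv².
Energy conservation: (17/20)Mv₀² + Mgh = (17/20)Mv², so v² = v₀² + 2gh/(1+k).
v = √(5.72² + 2×9.8×2.21/1.7) = √58.2 ≈ 7.63 m/s.

v ≈ 7.63 m/s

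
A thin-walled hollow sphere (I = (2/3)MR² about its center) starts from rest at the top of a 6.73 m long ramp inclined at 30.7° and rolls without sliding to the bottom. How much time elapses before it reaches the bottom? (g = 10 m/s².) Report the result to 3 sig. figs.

t ≈ 2.10 s

The moment of inertia is (2/3)MR², giving k ≡ I/(MR²) = 2/3.
Translational: Mg sinθ − f = Ma. Rotational about the CM: fR = Iα = kMRa, so f = kMa.
Hence a = g sinθ/(1+k) = 10×sin30.7°/1.667 = 3.063 m/s².
Starting from rest, L = ½at², so t = √(2L/a) = √(2×6.73/3.063) ≈ 2.10 s.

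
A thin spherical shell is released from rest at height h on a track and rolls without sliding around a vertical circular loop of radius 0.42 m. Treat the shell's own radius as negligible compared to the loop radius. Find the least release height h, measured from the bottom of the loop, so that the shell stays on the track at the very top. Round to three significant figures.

The moment of inertia is (2/3)MR², giving k ≡ I/(MR²) = 2/3.
At the top, contact is just lost when gravity alone supplies the centripetal force: Mg = Mv_top²/r, i.e. v_top² = gr.
With ω = v/R, the kinetic energy at speed v is ½(1+k)Mv² = (5/6)Mv².
Energy conservation from release (height h) to the top (height 2r): Mgh = Mg(2r) + (5/6)M·gr.
Thus h_min = 2r + (1+k)r/2 = r(2 + 1.667/2) = 0.42 × 2.833 ≈ 1.19 m.

h_min ≈ 1.19 m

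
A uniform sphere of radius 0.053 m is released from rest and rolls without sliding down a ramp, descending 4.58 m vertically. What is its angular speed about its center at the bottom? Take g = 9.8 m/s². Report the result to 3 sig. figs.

ω ≈ 151 rad/s

Here I = (2/5)MR², so the shape factor k = I/(MR²) = 0.4.
Since it rolls without slipping, ω = v/R and KE = ½Mv² + ½Iω² = ½(1+k)Mv² = (7/10)Mv².
Energy conservation Mgh = ½(1+k)Mv² gives v = √(2gh/(1+k)) = √(2 × 9.8 × 4.58 / 1.4) = 8.007 m/s.
The angular speed follows from ω = v/R = 8.007/0.053 ≈ 151 rad/s.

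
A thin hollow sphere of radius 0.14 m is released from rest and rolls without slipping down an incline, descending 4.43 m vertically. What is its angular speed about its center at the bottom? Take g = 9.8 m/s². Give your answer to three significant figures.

ω ≈ 51.6 rad/s

Here I = (2/3)MR², so the shape factor k = I/(MR²) = 2/3.
Since it rolls without slipping, ω = v/R and KE = ½Mv² + ½Iω² = ½(1+k)Mv² = (5/6)Mv².
Energy conservation Mgh = ½(1+k)Mv² gives v = √(2gh/(1+k)) = √(2 × 9.8 × 4.43 / 1.667) = 7.218 m/s.
The angular speed follows from ω = v/R = 7.218/0.14 ≈ 51.6 rad/s.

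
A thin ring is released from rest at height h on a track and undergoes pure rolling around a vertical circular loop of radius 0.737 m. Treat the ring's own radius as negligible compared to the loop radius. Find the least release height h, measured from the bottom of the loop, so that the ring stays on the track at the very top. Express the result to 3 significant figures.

For this body I = MR², i.e. k = I/(MR²) = 1.
At the top of the loop, the minimum-contact condition is Mg = Mv_top²/r, so v_top² = gr.
With ω = v/R, the kinetic energy at speed v is ½(1+k)Mv² = Mv².
Energy conservation from release (height h) to the top (height 2r): Mgh = Mg(2r) + M·gr.
Thus h_min = 2r + (1+k)r/2 = r(2 + 2/2) = 0.737 × 3 ≈ 2.21 m.

h_min ≈ 2.21 m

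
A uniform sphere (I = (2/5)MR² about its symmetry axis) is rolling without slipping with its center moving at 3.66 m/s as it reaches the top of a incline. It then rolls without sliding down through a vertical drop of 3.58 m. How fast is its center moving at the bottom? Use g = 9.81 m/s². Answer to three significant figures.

v ≈ 7.97 m/s

The moment of inertia is (2/5)MR², giving k ≡ I/(MR²) = 0.4.
The rolling condition ω = v/R makes the rotational term ½I(v/R)² = ½kMv², so KE_total = ½(1+k)Mv² = (7/10)Mv².
Energy conservation: (7/10)Mv₀² + Mgh = (7/10)Mv², so v² = v₀² + 2gh/(1+k).
v = √(3.66² + 2×9.81×3.58/1.4) = √63.57 ≈ 7.97 m/s.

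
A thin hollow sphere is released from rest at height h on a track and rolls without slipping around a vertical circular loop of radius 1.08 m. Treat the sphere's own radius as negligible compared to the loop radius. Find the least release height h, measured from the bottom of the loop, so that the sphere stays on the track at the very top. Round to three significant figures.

With I = (2/3)MR², the ratio k = I/(MR²) is 2/3.
At the top of the loop, the minimum-contact condition is Mg = Mv_top²/r, so v_top² = gr.
With ω = v/R, the kinetic energy at speed v is ½(1+k)Mv² = (5/6)Mv².
Energy conservation from release (height h) to the top (height 2r): Mgh = Mg(2r) + (5/6)M·gr.
Thus h_min = 2r + (1+k)r/2 = r(2 + 1.667/2) = 1.08 × 2.833 ≈ 3.06 m.

h_min ≈ 3.06 m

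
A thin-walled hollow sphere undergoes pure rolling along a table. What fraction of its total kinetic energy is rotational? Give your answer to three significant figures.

With I = (2/3)MR², the ratio k = I/(MR²) is 2/3.
With ω = v/R, KE_trans = ½Mv² and KE_rot = ½Iω² = ½kMv², so KE_total = ½(1+k)Mv².
The rotational fraction is therefore k/(1+k) = (2/3)/1.667 ≈ 0.400.

fraction ≈ 0.400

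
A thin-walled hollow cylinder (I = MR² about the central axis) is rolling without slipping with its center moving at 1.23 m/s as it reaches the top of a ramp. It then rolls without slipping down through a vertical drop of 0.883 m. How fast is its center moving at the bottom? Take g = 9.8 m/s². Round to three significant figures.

With I = MR², the ratio k = I/(MR²) is 1.
Pure rolling means v = ωR; then KE = ½Mv² + ½I(v/R)² = ½(1+k)Mv² = Mv².
Conserving energy between top and bottom: Mv² = Mv₀² + Mgh, hence v² = v₀² + 2gh/(1+k).
v = √(1.23² + 2×9.8×0.883/2) = √10.17 ≈ 3.19 m/s.

v ≈ 3.19 m/s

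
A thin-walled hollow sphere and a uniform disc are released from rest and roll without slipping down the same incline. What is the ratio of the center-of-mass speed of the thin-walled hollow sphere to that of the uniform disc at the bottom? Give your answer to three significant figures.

Each satisfies Mgh = ½(1+k)Mv² with k = I/(MR²), so v ∝ 1/√(1+k).
For the thin-walled hollow sphere k = 2/3; for the uniform disc k = 0.5.
v₁/v₂ = √((1+k₂)/(1+k₁)) = √(1.5/1.667) ≈ 0.949.

v_ratio ≈ 0.949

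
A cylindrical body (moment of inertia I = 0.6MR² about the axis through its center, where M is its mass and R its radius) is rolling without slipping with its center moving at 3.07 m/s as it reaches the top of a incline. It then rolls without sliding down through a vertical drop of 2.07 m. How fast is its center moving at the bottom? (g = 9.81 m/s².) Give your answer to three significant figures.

v ≈ 5.90 m/s

The moment of inertia is 0.6MR², giving k ≡ I/(MR²) = 0.6.
Rolling without slipping gives ω = v/R, so the total kinetic energy is ½Mv² + ½Iω² = ½(1+k)Mv² = (4/5)Mv².
Energy conservation: (4/5)Mv₀² + Mgh = (4/5)Mv², so v² = v₀² + 2gh/(1+k).
v = √(3.07² + 2×9.81×2.07/1.6) = √34.81 ≈ 5.90 m/s.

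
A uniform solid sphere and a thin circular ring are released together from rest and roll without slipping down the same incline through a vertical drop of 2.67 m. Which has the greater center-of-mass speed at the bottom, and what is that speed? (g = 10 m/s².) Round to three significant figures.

For rolling without slipping, Mgh = ½(1+k)Mv² where k = I/(MR²), so v = √(2gh/(1+k)).
Uniform solid sphere: k = 0.4, giving v = √(2×10×2.67/1.4) = 6.176 m/s.
Thin circular ring: k = 1, giving v = √(2×10×2.67/2) = 5.167 m/s.
The smaller k wins: the uniform solid sphere, at ≈ 6.18 m/s.

the uniform solid sphere, at v ≈ 6.18 m/s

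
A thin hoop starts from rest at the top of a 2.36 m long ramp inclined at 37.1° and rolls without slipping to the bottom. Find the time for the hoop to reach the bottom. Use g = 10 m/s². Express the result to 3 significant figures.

For this body I = MR², i.e. k = I/(MR²) = 1.
Along the incline Mg sinθ − f = Ma, and torque about the center fR = Iα = kMR²(a/R) gives f = kMa.
Hence a = g sinθ/(1+k) = 10×sin37.1°/2 = 3.016 m/s².
Starting from rest, L = ½at², so t = √(2L/a) = √(2×2.36/3.016) ≈ 1.25 s.

t ≈ 1.25 s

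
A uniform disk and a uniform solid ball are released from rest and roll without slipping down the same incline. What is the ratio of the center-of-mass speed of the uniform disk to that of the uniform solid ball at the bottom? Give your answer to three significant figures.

v_ratio ≈ 0.966

Each satisfies Mgh = ½(1+k)Mv² with k = I/(MR²), so v ∝ 1/√(1+k).
For the uniform disk k = 0.5; for the uniform solid ball k = 0.4.
v₁/v₂ = √((1+k₂)/(1+k₁)) = √(1.4/1.5) ≈ 0.966.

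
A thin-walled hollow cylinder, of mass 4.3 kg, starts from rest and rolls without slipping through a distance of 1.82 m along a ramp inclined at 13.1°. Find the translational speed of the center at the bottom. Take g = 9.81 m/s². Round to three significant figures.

v ≈ 2.01 m/s

With I = MR², the ratio k = I/(MR²) is 1.
Since it rolls without slipping, ω = v/R and KE = ½Mv² + ½Iω² = ½(1+k)Mv² = Mv².
The vertical drop is h = L sinθ = 1.82 × sin13.1° = 0.4125 m.
Energy conservation: Mgh = Mv², so v = √(2gh/(1+k)) = √(2 × 9.81 × 0.4125 / 2) ≈ 2.01 m/s.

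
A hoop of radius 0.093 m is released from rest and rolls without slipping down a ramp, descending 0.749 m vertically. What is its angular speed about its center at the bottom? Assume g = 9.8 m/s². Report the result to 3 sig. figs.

The moment of inertia is MR², giving k ≡ I/(MR²) = 1.
Rolling without slipping gives ω = v/R, so the total kinetic energy is ½Mv² + ½Iω² = ½(1+k)Mv² = Mv².
Energy conservation Mgh = ½(1+k)Mv² gives v = √(2gh/(1+k)) = √(2 × 9.8 × 0.749 / 2) = 2.709 m/s.
Then ω = v/R = 2.709 / 0.093 ≈ 29.1 rad/s.

ω ≈ 29.1 rad/s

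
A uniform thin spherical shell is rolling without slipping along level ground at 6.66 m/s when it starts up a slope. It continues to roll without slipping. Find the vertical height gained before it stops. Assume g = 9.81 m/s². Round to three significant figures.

Here I = (2/3)MR², so the shape factor k = I/(MR²) = 2/3.
Rolling without slipping gives ω = v/R, so the total kinetic energy is ½Mv² + ½Iω² = ½(1+k)Mv² = (5/6)Mv².
All of this converts to potential energy at the highest point: (5/6)Mv₀² = Mgh.
Thus h = (1+k)v₀²/(2g) = 1.667 × 6.66² / (2 × 9.81) ≈ 3.77 m.

h ≈ 3.77 m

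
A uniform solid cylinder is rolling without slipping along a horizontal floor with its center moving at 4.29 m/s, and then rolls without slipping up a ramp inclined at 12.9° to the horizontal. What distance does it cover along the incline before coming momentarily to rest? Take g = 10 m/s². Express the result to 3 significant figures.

For this body I = (1/2)MR², i.e. k = I/(MR²) = 0.5.
The rolling condition ω = v/R makes the rotational term ½I(v/R)² = ½kMv², so KE_total = ½(1+k)Mv² = (3/4)Mv².
Setting this equal to Mgh gives the vertical rise h = (1+k)v₀²/(2g) = 1.5×4.29²/(2×10) = 1.38 m.
The distance along the slope is d = h/sinθ = 1.38/sin12.9° ≈ 6.18 m.

d ≈ 6.18 m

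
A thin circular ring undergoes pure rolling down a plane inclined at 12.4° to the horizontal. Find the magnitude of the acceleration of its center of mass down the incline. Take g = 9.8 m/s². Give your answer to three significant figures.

For this body I = MR², i.e. k = I/(MR²) = 1.
Translational: Mg sinθ − f = Ma. Rotational about the CM: fR = Iα = kMRa, so f = kMa.
Eliminating f: Mg sinθ = (1+k)Ma, so a = g sinθ/(1+k) = 9.8 × sin12.4° / 2 ≈ 1.05 m/s².

a ≈ 1.05 m/s²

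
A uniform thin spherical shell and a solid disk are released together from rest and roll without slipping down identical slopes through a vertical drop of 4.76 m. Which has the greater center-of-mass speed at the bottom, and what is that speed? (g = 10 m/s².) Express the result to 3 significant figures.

the solid disk, at v ≈ 7.97 m/s

For rolling without slipping, Mgh = ½(1+k)Mv² where k = I/(MR²), so v = √(2gh/(1+k)).
Uniform thin spherical shell: k = 2/3, giving v = √(2×10×4.76/1.667) = 7.558 m/s.
Solid disk: k = 0.5, giving v = √(2×10×4.76/1.5) = 7.967 m/s.
The smaller k wins: the solid disk, at ≈ 7.97 m/s.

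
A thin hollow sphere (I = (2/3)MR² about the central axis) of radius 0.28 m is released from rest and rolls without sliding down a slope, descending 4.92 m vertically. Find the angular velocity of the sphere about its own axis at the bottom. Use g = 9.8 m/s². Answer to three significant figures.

With I = (2/3)MR², the ratio k = I/(MR²) is 2/3.
Since it rolls without slipping, ω = v/R and KE = ½Mv² + ½Iω² = ½(1+k)Mv² = (5/6)Mv².
Energy conservation Mgh = ½(1+k)Mv² gives v = √(2gh/(1+k)) = √(2 × 9.8 × 4.92 / 1.667) = 7.607 m/s.
The angular speed follows from ω = v/R = 7.607/0.28 ≈ 27.2 rad/s.

ω ≈ 27.2 rad/s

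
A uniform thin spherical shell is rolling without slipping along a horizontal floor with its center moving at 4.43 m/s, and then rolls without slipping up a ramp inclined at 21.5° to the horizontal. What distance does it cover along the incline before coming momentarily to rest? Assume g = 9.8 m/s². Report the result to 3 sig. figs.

d ≈ 4.55 m

For this body I = (2/3)MR², i.e. k = I/(MR²) = 2/3.
Since it rolls without slipping, ω = v/R and KE = ½Mv² + ½Iω² = ½(1+k)Mv² = (5/6)Mv².
Setting this equal to Mgh gives the vertical rise h = (1+k)v₀²/(2g) = 1.667×4.43²/(2×9.8) = 1.669 m.
Along the incline, d = h/sinθ = 1.669/sin21.5° ≈ 4.55 m.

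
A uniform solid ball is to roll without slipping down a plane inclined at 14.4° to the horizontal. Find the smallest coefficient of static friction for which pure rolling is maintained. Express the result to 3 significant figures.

μ_min ≈ 0.0734

For this body I = (2/5)MR², i.e. k = I/(MR²) = 0.4.
Translational: Mg sinθ − f = Ma. Rotational about the CM: fR = Iα = kMRa, so f = kMa.
These give a = g sinθ/(1+k) and the required friction f = kMg sinθ/(1+k).
The normal force is N = Mg cosθ, so μ_min = f/N = k tanθ/(1+k).
μ_min = 0.4 × tan14.4° / 1.4 ≈ 0.0734.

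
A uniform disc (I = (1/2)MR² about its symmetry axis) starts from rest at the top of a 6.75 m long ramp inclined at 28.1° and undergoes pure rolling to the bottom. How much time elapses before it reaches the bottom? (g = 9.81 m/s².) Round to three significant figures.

Here I = (1/2)MR², so the shape factor k = I/(MR²) = 0.5.
Newton's second law down the slope: Mg sinθ − f = Ma. The torque equation fR = Iα (with α = a/R) gives f = kMa.
Hence a = g sinθ/(1+k) = 9.81×sin28.1°/1.5 = 3.08 m/s².
Starting from rest, L = ½at², so t = √(2L/a) = √(2×6.75/3.08) ≈ 2.09 s.

t ≈ 2.09 s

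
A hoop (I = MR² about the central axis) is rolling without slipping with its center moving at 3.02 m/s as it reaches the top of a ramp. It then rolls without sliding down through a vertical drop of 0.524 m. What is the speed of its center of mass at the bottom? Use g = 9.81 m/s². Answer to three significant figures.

v ≈ 3.78 m/s

The moment of inertia is MR², giving k ≡ I/(MR²) = 1.
Pure rolling means v = ωR; then KE = ½Mv² + ½I(v/R)² = ½(1+k)Mv² = Mv².
Conserving energy between top and bottom: Mv² = Mv₀² + Mgh, hence v² = v₀² + 2gh/(1+k).
v = √(3.02² + 2×9.81×0.524/2) = √14.26 ≈ 3.78 m/s.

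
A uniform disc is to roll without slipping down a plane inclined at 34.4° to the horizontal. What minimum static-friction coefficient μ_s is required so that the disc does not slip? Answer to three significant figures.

The moment of inertia is (1/2)MR², giving k ≡ I/(MR²) = 0.5.
Translational: Mg sinθ − f = Ma. Rotational about the CM: fR = Iα = kMRa, so f = kMa.
These give a = g sinθ/(1+k) and the required friction f = kMg sinθ/(1+k).
With N = Mg cosθ, the no-slip condition f ≤ μN gives μ_min = f/N = k tanθ/(1+k).
μ_min = 0.5 × tan34.4° / 1.5 ≈ 0.228.

μ_min ≈ 0.228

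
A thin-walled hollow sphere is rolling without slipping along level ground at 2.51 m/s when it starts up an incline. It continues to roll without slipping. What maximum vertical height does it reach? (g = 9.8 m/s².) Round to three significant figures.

With I = (2/3)MR², the ratio k = I/(MR²) is 2/3.
Rolling without slipping gives ω = v/R, so the total kinetic energy is ½Mv² + ½Iω² = ½(1+k)Mv² = (5/6)Mv².
All of this converts to potential energy at the highest point: (5/6)Mv₀² = Mgh.
Thus h = (1+k)v₀²/(2g) = 1.667 × 2.51² / (2 × 9.8) ≈ 0.536 m.

h ≈ 0.536 m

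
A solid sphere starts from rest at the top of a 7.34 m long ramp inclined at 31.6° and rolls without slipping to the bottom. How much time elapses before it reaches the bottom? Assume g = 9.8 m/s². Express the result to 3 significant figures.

t ≈ 2.00 s

With I = (2/5)MR², the ratio k = I/(MR²) is 0.4.
Newton's second law down the slope: Mg sinθ − f = Ma. The torque equation fR = Iα (with α = a/R) gives f = kMa.
Hence a = g sinθ/(1+k) = 9.8×sin31.6°/1.4 = 3.668 m/s².
Starting from rest, L = ½at², so t = √(2L/a) = √(2×7.34/3.668) ≈ 2.00 s.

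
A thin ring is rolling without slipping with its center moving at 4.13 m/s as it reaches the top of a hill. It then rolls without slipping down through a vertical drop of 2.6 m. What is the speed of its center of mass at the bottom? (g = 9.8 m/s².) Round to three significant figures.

v ≈ 6.52 m/s

The moment of inertia is MR², giving k ≡ I/(MR²) = 1.
Pure rolling means v = ωR; then KE = ½Mv² + ½I(v/R)² = ½(1+k)Mv² = Mv².
Conserving energy between top and bottom: Mv² = Mv₀² + Mgh, hence v² = v₀² + 2gh/(1+k).
v = √(4.13² + 2×9.8×2.6/2) = √42.54 ≈ 6.52 m/s.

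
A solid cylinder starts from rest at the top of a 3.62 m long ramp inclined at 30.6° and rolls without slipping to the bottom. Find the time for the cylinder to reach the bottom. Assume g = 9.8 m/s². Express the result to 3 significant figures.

t ≈ 1.48 s

For this body I = (1/2)MR², i.e. k = I/(MR²) = 0.5.
Newton's second law down the slope: Mg sinθ − f = Ma. The torque equation fR = Iα (with α = a/R) gives f = kMa.
Hence a = g sinθ/(1+k) = 9.8×sin30.6°/1.5 = 3.326 m/s².
With constant a from rest, t = √(2L/a) = √(2·3.62/3.326) ≈ 1.48 s.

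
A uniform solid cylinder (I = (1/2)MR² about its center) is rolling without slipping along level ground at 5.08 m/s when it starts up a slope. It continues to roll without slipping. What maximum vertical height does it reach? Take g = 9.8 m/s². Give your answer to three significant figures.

h ≈ 1.97 m

For this body I = (1/2)MR², i.e. k = I/(MR²) = 0.5.
The rolling condition ω = v/R makes the rotational term ½I(v/R)² = ½kMv², so KE_total = ½(1+k)Mv² = (3/4)Mv².
All of this converts to potential energy at the highest point: (3/4)Mv₀² = Mgh.
Thus h = (1+k)v₀²/(2g) = 1.5 × 5.08² / (2 × 9.8) ≈ 1.97 m.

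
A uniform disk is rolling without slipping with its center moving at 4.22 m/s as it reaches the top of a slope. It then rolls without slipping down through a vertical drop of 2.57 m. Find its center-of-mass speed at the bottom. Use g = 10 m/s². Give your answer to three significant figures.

v ≈ 7.22 m/s

Here I = (1/2)MR², so the shape factor k = I/(MR²) = 0.5.
Rolling without slipping gives ω = v/R, so the total kinetic energy is ½Mv² + ½Iω² = ½(1+k)Mv² = (3/4)Mv².
Energy conservation: (3/4)Mv₀² + Mgh = (3/4)Mv², so v² = v₀² + 2gh/(1+k).
v = √(4.22² + 2×10×2.57/1.5) = √52.08 ≈ 7.22 m/s.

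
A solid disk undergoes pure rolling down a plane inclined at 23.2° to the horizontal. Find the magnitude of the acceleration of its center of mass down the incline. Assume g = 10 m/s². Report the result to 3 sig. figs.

a ≈ 2.63 m/s²

With I = (1/2)MR², the ratio k = I/(MR²) is 0.5.
Newton's second law down the slope: Mg sinθ − f = Ma. The torque equation fR = Iα (with α = a/R) gives f = kMa.
Eliminating f: Mg sinθ = (1+k)Ma, so a = g sinθ/(1+k) = 10 × sin23.2° / 1.5 ≈ 2.63 m/s².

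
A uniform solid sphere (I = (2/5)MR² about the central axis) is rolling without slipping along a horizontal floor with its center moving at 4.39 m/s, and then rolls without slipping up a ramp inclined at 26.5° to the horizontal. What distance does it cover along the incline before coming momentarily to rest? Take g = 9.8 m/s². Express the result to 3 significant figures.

d ≈ 3.09 m

With I = (2/5)MR², the ratio k = I/(MR²) is 0.4.
Rolling without slipping gives ω = v/R, so the total kinetic energy is ½Mv² + ½Iω² = ½(1+k)Mv² = (7/10)Mv².
Setting this equal to Mgh gives the vertical rise h = (1+k)v₀²/(2g) = 1.4×4.39²/(2×9.8) = 1.377 m.
The distance along the slope is d = h/sinθ = 1.377/sin26.5° ≈ 3.09 m.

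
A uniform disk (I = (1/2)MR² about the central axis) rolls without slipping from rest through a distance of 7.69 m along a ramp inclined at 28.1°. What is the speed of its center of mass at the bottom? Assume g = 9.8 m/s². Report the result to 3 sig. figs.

For this body I = (1/2)MR², i.e. k = I/(MR²) = 0.5.
Pure rolling means v = ωR; then KE = ½Mv² + ½I(v/R)² = ½(1+k)Mv² = (3/4)Mv².
The vertical drop is h = L sinθ = 7.69 × sin28.1° = 3.622 m.
Setting Mgh = (3/4)Mv² gives v = √(2gh/(1+k)) = √(2·9.8·3.622/1.5) ≈ 6.88 m/s.

v ≈ 6.88 m/s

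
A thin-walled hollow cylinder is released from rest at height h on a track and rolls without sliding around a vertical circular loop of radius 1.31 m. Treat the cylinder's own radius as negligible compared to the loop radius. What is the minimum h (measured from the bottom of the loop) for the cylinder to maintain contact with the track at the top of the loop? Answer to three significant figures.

For this body I = MR², i.e. k = I/(MR²) = 1.
At the top, contact is just lost when gravity alone supplies the centripetal force: Mg = Mv_top²/r, i.e. v_top² = gr.
With ω = v/R, the kinetic energy at speed v is ½(1+k)Mv² = Mv².
Energy conservation from release (height h) to the top (height 2r): Mgh = Mg(2r) + M·gr.
Thus h_min = 2r + (1+k)r/2 = r(2 + 2/2) = 1.31 × 3 ≈ 3.93 m.

h_min ≈ 3.93 m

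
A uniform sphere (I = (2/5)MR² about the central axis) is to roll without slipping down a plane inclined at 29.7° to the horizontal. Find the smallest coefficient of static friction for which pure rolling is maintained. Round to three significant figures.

For this body I = (2/5)MR², i.e. k = I/(MR²) = 0.4.
Newton's second law down the slope: Mg sinθ − f = Ma. The torque equation fR = Iα (with α = a/R) gives f = kMa.
These give a = g sinθ/(1+k) and the required friction f = kMg sinθ/(1+k).
With N = Mg cosθ, the no-slip condition f ≤ μN gives μ_min = f/N = k tanθ/(1+k).
μ_min = 0.4 × tan29.7° / 1.4 ≈ 0.163.

μ_min ≈ 0.163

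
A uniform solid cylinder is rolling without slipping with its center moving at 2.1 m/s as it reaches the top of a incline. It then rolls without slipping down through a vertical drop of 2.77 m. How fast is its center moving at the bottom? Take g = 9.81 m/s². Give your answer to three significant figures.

v ≈ 6.38 m/s

The moment of inertia is (1/2)MR², giving k ≡ I/(MR²) = 0.5.
The rolling condition ω = v/R makes the rotational term ½I(v/R)² = ½kMv², so KE_total = ½(1+k)Mv² = (3/4)Mv².
Energy conservation: (3/4)Mv₀² + Mgh = (3/4)Mv², so v² = v₀² + 2gh/(1+k).
v = √(2.1² + 2×9.81×2.77/1.5) = √40.64 ≈ 6.38 m/s.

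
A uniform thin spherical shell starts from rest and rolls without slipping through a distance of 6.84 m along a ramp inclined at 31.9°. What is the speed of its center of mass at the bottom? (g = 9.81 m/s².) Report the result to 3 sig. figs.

With I = (2/3)MR², the ratio k = I/(MR²) is 2/3.
Pure rolling means v = ωR; then KE = ½Mv² + ½I(v/R)² = ½(1+k)Mv² = (5/6)Mv².
The vertical drop is h = L sinθ = 6.84 × sin31.9° = 3.615 m.
Setting Mgh = (5/6)Mv² gives v = √(2gh/(1+k)) = √(2·9.81·3.615/1.667) ≈ 6.52 m/s.

v ≈ 6.52 m/s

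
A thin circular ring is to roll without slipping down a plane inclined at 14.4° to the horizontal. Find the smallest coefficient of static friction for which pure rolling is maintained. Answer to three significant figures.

μ_min ≈ 0.128

Here I = MR², so the shape factor k = I/(MR²) = 1.
Along the incline Mg sinθ − f = Ma, and torque about the center fR = Iα = kMR²(a/R) gives f = kMa.
These give a = g sinθ/(1+k) and the required friction f = kMg sinθ/(1+k).
The normal force is N = Mg cosθ, so μ_min = f/N = k tanθ/(1+k).
μ_min = 1 × tan14.4° / 2 ≈ 0.128.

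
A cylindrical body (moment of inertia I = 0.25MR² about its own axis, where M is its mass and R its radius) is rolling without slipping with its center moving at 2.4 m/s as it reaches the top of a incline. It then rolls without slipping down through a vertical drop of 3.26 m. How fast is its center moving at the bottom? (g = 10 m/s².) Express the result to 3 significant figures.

With I = 0.25MR², the ratio k = I/(MR²) is 0.25.
Rolling without slipping gives ω = v/R, so the total kinetic energy is ½Mv² + ½Iω² = ½(1+k)Mv² = (5/8)Mv².
Energy conservation: (5/8)Mv₀² + Mgh = (5/8)Mv², so v² = v₀² + 2gh/(1+k).
v = √(2.4² + 2×10×3.26/1.25) = √57.92 ≈ 7.61 m/s.

v ≈ 7.61 m/s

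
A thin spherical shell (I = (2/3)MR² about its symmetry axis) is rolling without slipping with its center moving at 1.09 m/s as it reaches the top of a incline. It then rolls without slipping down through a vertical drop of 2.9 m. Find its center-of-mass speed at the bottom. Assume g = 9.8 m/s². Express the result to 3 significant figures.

v ≈ 5.94 m/s

The moment of inertia is (2/3)MR², giving k ≡ I/(MR²) = 2/3.
Rolling without slipping gives ω = v/R, so the total kinetic energy is ½Mv² + ½Iω² = ½(1+k)Mv² = (5/6)Mv².
Conserving energy between top and bottom: (5/6)Mv² = (5/6)Mv₀² + Mgh, hence v² = v₀² + 2gh/(1+k).
v = √(1.09² + 2×9.8×2.9/1.667) = √35.29 ≈ 5.94 m/s.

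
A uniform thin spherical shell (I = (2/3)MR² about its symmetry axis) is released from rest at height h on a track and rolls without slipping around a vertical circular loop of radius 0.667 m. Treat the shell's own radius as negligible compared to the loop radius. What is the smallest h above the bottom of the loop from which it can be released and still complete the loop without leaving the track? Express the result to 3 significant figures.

h_min ≈ 1.89 m

For this body I = (2/3)MR², i.e. k = I/(MR²) = 2/3.
At the top, contact is just lost when gravity alone supplies the centripetal force: Mg = Mv_top²/r, i.e. v_top² = gr.
With ω = v/R, the kinetic energy at speed v is ½(1+k)Mv² = (5/6)Mv².
Energy conservation from release (height h) to the top (height 2r): Mgh = Mg(2r) + (5/6)M·gr.
Thus h_min = 2r + (1+k)r/2 = r(2 + 1.667/2) = 0.667 × 2.833 ≈ 1.89 m.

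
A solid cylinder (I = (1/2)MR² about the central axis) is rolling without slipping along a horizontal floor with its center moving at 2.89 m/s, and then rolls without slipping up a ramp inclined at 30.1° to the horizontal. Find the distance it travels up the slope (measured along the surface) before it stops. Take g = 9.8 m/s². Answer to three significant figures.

d ≈ 1.27 m

The moment of inertia is (1/2)MR², giving k ≡ I/(MR²) = 0.5.
Since it rolls without slipping, ω = v/R and KE = ½Mv² + ½Iω² = ½(1+k)Mv² = (3/4)Mv².
Setting this equal to Mgh gives the vertical rise h = (1+k)v₀²/(2g) = 1.5×2.89²/(2×9.8) = 0.6392 m.
The distance along the slope is d = h/sinθ = 0.6392/sin30.1° ≈ 1.27 m.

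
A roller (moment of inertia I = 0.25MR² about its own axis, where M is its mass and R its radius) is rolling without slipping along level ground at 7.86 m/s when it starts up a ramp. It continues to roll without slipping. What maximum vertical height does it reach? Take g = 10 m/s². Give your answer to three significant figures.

The moment of inertia is 0.25MR², giving k ≡ I/(MR²) = 0.25.
Since it rolls without slipping, ω = v/R and KE = ½Mv² + ½Iω² = ½(1+k)Mv² = (5/8)Mv².
All of this converts to potential energy at the highest point: (5/8)Mv₀² = Mgh.
Thus h = (1+k)v₀²/(2g) = 1.25 × 7.86² / (2 × 10) ≈ 3.86 m.

h ≈ 3.86 m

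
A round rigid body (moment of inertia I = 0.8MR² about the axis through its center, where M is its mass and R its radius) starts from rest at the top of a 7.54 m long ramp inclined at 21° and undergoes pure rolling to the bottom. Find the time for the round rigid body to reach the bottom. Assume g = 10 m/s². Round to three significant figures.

t ≈ 2.75 s

The moment of inertia is 0.8MR², giving k ≡ I/(MR²) = 0.8.
Newton's second law down the slope: Mg sinθ − f = Ma. The torque equation fR = Iα (with α = a/R) gives f = kMa.
Hence a = g sinθ/(1+k) = 10×sin21°/1.8 = 1.991 m/s².
Starting from rest, L = ½at², so t = √(2L/a) = √(2×7.54/1.991) ≈ 2.75 s.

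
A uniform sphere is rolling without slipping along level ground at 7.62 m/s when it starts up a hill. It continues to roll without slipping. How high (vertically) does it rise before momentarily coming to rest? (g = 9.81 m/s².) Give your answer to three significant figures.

h ≈ 4.14 m

Here I = (2/5)MR², so the shape factor k = I/(MR²) = 0.4.
Since it rolls without slipping, ω = v/R and KE = ½Mv² + ½Iω² = ½(1+k)Mv² = (7/10)Mv².
At the top the kinetic energy is zero, so (7/10)Mv₀² = Mgh.
Thus h = (1+k)v₀²/(2g) = 1.4 × 7.62² / (2 × 9.81) ≈ 4.14 m.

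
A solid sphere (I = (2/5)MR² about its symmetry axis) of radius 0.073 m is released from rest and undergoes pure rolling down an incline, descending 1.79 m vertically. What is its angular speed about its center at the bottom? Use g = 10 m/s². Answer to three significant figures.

ω ≈ 69.3 rad/s

For this body I = (2/5)MR², i.e. k = I/(MR²) = 0.4.
Since it rolls without slipping, ω = v/R and KE = ½Mv² + ½Iω² = ½(1+k)Mv² = (7/10)Mv².
Energy conservation Mgh = ½(1+k)Mv² gives v = √(2gh/(1+k)) = √(2 × 10 × 1.79 / 1.4) = 5.057 m/s.
The angular speed follows from ω = v/R = 5.057/0.073 ≈ 69.3 rad/s.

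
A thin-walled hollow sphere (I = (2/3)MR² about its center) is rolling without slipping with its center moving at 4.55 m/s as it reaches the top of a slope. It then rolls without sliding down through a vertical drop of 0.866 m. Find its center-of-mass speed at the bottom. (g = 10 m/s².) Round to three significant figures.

v ≈ 5.58 m/s

With I = (2/3)MR², the ratio k = I/(MR²) is 2/3.
The rolling condition ω = v/R makes the rotational term ½I(v/R)² = ½kMv², so KE_total = ½(1+k)Mv² = (5/6)Mv².
Conserving energy between top and bottom: (5/6)Mv² = (5/6)Mv₀² + Mgh, hence v² = v₀² + 2gh/(1+k).
v = √(4.55² + 2×10×0.866/1.667) = √31.09 ≈ 5.58 m/s.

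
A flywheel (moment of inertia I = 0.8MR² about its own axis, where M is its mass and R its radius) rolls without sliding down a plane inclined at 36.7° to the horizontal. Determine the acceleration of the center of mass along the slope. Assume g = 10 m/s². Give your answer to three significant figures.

Here I = 0.8MR², so the shape factor k = I/(MR²) = 0.8.
Along the incline Mg sinθ − f = Ma, and torque about the center fR = Iα = kMR²(a/R) gives f = kMa.
Eliminating f: Mg sinθ = (1+k)Ma, so a = g sinθ/(1+k) = 10 × sin36.7° / 1.8 ≈ 3.32 m/s².

a ≈ 3.32 m/s²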